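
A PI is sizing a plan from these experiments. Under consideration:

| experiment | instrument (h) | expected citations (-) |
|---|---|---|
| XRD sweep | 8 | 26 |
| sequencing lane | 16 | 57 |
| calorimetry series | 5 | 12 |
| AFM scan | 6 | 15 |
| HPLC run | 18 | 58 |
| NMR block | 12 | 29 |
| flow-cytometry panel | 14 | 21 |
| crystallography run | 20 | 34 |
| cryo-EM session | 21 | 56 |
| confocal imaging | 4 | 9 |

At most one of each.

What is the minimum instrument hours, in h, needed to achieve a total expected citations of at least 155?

48

Need the lightest bundle worth ≥ 155.
Taking XRD sweep + sequencing lane + AFM scan + HPLC run gives 156 (≥ 155) for 48 h.
Any bundle with less than 48 h falls short of 155.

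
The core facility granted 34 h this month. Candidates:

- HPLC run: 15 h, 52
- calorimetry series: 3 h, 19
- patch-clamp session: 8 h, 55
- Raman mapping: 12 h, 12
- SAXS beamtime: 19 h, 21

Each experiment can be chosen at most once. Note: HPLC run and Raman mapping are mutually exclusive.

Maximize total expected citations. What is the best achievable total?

By expected citations per h: patch-clamp session 6.88, calorimetry series 6.33, HPLC run 3.47 lead.
Taking HPLC run + calorimetry series + patch-clamp session: 26 h used, 126 in expected citations.
The spare 8 h is too small for any remaining experiment, and no feasible exchange beats 126.

126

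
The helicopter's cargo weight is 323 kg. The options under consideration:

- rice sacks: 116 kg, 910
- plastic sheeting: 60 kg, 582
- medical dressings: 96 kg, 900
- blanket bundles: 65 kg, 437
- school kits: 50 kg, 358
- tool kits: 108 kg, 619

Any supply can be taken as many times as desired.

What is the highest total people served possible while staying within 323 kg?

The ratio heuristic lands on 5×plastic sheeting (2910) but leaves 23 kg idle.
Dropping 3×plastic sheeting frees 180 kg; slotting in 2×medical dressings (192 kg) lifts the total to 2964 at 312 kg.
No other feasible combination exceeds 2964.

2964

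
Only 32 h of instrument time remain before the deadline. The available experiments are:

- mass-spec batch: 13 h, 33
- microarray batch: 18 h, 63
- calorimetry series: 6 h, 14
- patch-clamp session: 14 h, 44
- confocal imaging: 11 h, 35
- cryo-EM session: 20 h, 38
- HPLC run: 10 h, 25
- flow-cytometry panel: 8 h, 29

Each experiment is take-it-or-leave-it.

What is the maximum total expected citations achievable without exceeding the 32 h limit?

Greedy by ratio would take microarray batch + calorimetry series + flow-cytometry panel: 32 h used, total 106.
Replace calorimetry series and flow-cytometry panel with patch-clamp session: the trade gains 1 net, giving 107 at 32 h.
Runner-up microarray batch + calorimetry series + flow-cytometry panel tops out at 106.

107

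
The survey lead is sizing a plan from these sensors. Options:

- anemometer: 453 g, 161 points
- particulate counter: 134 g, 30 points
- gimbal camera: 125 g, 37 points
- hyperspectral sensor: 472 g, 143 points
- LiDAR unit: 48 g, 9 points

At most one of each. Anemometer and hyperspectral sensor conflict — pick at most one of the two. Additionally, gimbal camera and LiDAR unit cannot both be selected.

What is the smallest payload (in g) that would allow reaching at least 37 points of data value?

Look for the lowest-payload combination reaching 37.
gimbal camera: 37 data value at 125 g.
Below 125 g the best achievable stays under 37.

125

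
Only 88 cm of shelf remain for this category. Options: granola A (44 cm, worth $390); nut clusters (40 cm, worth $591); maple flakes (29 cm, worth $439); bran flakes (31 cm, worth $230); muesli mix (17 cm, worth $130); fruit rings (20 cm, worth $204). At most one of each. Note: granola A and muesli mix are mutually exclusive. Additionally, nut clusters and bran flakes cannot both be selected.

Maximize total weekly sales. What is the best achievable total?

1160

By weekly sales per cm: maple flakes 15.14, nut clusters 14.78, fruit rings 10.20, granola A 8.86 lead.
Taking nut clusters + maple flakes + muesli mix: 86 cm used, 1160 in weekly sales.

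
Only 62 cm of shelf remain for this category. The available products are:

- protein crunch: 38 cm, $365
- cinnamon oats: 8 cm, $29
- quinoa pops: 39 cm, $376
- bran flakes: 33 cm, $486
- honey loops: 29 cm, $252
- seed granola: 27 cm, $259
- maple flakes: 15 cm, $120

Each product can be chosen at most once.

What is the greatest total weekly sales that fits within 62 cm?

745

Bran flakes + seed granola uses 60 of the 62 cm and totals 745.
No other feasible combination exceeds 745.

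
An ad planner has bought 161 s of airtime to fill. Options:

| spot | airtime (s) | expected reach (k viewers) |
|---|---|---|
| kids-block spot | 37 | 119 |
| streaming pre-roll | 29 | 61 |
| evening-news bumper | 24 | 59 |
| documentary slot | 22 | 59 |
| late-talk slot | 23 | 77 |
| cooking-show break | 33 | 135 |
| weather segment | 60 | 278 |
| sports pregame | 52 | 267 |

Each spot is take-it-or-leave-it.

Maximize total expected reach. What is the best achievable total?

681

Greedy by ratio would take cooking-show break + weather segment + sports pregame: 145 s used, total 680.
Replace cooking-show break with evening-news bumper + late-talk slot: the trade gains 1 net, giving 681 at 159 s.
Nothing else within 161 s beats 681.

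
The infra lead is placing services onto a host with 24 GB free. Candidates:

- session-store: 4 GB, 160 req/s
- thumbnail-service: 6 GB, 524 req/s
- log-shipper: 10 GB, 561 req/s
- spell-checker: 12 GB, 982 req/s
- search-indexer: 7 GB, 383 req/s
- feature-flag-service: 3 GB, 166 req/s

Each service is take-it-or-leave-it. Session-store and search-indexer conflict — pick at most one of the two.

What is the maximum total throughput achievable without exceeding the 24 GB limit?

Taking thumbnail-service + spell-checker + feature-flag-service: 21 GB used, 1672 in throughput.
Next best is session-store + thumbnail-service + spell-checker at 1666 (22 GB) — short by 6.

1672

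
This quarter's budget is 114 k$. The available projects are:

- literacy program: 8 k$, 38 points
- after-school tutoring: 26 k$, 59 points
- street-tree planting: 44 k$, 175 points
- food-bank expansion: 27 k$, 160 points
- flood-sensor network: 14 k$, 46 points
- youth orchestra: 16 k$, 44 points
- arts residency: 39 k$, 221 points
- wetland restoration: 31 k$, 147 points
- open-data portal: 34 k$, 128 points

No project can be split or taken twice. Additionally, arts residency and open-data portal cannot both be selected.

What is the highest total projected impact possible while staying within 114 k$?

Greedy by ratio would take literacy program + food-bank expansion + arts residency + wetland restoration: 105 k$ used, total 566.
Replace literacy program with flood-sensor network: the trade gains 8 net, giving 574 at 111 k$.
Runner-up food-bank expansion + youth orchestra + arts residency + wetland restoration tops out at 572.

574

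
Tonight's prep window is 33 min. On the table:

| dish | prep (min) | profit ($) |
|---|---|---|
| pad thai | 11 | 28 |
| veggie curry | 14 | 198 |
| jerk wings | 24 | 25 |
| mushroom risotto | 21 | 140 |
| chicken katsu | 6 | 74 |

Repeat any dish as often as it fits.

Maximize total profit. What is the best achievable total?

Ranking by ratio (profit/min): veggie curry 14.14, chicken katsu 12.33, mushroom risotto 6.67, pad thai 2.55.
Greedy by ratio would take 2×veggie curry: 28 min used, total 396.
The 14 min tied up in veggie curry is better spent on 3×chicken katsu — total rises to 420 (32 min).
Every other selection either busts 33 min or fails to beat 420.

420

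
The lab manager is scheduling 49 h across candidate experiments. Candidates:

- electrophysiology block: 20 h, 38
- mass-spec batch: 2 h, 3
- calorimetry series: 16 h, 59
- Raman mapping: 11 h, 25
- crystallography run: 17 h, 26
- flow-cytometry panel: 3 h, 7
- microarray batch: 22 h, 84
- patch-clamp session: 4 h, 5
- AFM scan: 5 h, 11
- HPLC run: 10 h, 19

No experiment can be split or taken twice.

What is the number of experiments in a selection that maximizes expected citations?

3

The maximum expected citations within 49 h is 168.
For example calorimetry series + Raman mapping + microarray batch achieves it, using 49 h.
All optima have 3 experiments.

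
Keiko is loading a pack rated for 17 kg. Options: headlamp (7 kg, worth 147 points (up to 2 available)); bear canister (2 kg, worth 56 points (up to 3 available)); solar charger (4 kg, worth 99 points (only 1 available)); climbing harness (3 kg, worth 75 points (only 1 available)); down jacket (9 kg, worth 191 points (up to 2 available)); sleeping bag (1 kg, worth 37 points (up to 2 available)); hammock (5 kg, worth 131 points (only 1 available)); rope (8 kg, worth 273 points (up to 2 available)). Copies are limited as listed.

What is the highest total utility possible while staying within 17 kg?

Taking the top-ratio items first gives 3×bear canister + 2×sleeping bag + rope for 515 (16 kg).
The 7 kg tied up in 3×bear canister and sleeping bag is better spent on rope — total rises to 583 (17 kg).

583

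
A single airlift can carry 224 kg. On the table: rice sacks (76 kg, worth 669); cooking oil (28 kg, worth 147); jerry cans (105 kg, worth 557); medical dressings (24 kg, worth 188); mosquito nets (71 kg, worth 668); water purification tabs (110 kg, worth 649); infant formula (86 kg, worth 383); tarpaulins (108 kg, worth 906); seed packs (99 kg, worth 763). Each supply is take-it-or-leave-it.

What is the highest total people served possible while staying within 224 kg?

Ranking by ratio (people served/kg): mosquito nets 9.41, rice sacks 8.80, tarpaulins 8.39.
A density-first pass picks rice sacks + cooking oil + medical dressings + mosquito nets — 1672 at 199 kg.
Dropping rice sacks frees 76 kg; slotting in seed packs (99 kg) lifts the total to 1766 at 222 kg.

1766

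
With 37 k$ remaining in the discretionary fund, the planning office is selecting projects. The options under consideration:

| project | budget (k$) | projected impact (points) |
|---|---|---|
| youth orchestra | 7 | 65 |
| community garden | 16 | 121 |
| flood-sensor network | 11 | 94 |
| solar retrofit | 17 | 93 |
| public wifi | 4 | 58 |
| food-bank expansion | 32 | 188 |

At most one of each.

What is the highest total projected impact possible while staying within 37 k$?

280

Greedy by ratio would take youth orchestra + flood-sensor network + public wifi: 22 k$ used, total 217.
Dropping public wifi frees 4 k$; slotting in community garden (16 k$) lifts the total to 280 at 34 k$.
An exhaustive check of the 64 subsets confirms 280.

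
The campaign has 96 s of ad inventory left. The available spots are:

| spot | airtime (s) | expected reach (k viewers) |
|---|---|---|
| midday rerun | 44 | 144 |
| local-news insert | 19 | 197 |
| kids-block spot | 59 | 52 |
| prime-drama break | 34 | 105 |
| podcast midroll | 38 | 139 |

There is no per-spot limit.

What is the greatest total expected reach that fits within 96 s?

985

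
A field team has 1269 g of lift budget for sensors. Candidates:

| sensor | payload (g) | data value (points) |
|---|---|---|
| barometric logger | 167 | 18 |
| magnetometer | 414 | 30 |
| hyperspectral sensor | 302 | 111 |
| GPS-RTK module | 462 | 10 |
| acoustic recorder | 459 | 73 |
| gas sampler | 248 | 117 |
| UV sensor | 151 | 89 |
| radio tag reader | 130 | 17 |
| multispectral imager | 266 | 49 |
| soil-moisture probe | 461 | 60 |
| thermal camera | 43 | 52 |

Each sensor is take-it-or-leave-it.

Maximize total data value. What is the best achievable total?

442

Density check — thermal camera 1.21, UV sensor 0.59, gas sampler 0.47 are the best per g.
The ratio heuristic lands on hyperspectral sensor + gas sampler + UV sensor + radio tag reader + multispectral imager + thermal camera (435) but leaves 129 g idle.
The 396 g tied up in radio tag reader and multispectral imager is better spent on acoustic recorder — total rises to 442 (1203 g).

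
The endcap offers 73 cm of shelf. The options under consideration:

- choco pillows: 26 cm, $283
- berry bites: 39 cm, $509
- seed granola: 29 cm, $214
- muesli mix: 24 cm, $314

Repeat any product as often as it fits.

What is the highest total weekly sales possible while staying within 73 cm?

942

Taking 3×muesli mix: 72 cm used, 942 in weekly sales.
No other feasible combination exceeds 942.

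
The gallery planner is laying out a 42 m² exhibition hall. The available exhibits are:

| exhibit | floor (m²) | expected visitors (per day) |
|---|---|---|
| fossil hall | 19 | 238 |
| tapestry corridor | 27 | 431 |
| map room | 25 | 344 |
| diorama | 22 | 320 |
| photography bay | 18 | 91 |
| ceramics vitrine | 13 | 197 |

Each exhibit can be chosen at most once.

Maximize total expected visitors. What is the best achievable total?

628

Ranking by ratio (expected visitors/m²): tapestry corridor 15.96, ceramics vitrine 15.15, diorama 14.55, map room 13.76.
The ratio ordering already packs tightly: tapestry corridor + ceramics vitrine, 40 m², 628.
Next best is fossil hall + diorama at 558 (41 m²) — short by 70.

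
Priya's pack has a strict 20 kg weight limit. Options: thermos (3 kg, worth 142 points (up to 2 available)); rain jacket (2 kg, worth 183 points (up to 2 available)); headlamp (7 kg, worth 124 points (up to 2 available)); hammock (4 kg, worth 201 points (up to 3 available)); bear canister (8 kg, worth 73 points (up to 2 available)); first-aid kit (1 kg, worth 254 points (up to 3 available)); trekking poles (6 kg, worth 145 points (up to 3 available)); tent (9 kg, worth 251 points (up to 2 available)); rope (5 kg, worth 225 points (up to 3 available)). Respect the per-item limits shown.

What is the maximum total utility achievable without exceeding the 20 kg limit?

1755

Greedy by ratio would take 2×rain jacket + 3×hammock + 3×first-aid kit: 19 kg used, total 1731.
Replace hammock with rope: the trade gains 24 net, giving 1755 at 20 kg.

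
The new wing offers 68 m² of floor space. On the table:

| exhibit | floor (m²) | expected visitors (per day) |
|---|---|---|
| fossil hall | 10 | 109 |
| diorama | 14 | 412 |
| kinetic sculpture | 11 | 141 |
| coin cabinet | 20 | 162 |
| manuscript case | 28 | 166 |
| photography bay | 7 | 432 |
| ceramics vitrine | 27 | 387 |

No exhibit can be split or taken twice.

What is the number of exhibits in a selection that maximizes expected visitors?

4

Best achievable expected visitors is 1393.
diorama + coin cabinet + photography bay + ceramics vitrine hits 1393 at 68 m².
All optima have 4 exhibits.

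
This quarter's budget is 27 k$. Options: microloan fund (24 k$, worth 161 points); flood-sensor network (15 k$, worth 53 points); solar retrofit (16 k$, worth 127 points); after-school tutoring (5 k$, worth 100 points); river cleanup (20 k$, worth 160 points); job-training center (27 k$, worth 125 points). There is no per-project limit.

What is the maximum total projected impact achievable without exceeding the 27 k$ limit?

500

By projected impact per k$: after-school tutoring 20.00, river cleanup 8.00, solar retrofit 7.94 lead.
The ratio ordering already packs tightly: 5×after-school tutoring, 25 k$, 500.
The spare 2 k$ is too small for any remaining project, and no exchange beats 500.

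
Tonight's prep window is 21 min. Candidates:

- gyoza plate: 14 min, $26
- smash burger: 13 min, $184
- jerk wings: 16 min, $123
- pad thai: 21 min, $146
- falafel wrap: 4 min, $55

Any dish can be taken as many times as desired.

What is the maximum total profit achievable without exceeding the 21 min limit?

294

Best packing: smash burger + 2×falafel wrap — 21 min, 294 total.
Every other selection either busts 21 min or fails to beat 294.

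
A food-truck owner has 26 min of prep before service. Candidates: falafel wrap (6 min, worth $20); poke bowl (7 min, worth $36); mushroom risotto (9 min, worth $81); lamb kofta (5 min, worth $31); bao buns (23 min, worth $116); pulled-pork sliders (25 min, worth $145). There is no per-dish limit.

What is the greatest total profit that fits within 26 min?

Filling by ratio: 2×mushroom risotto + lamb kofta for 193, with 3 min left unused.
Dropping lamb kofta frees 5 min; slotting in poke bowl (7 min) lifts the total to 198 at 25 min.
The spare 1 min is too small for any remaining dish, and no exchange beats 198.

198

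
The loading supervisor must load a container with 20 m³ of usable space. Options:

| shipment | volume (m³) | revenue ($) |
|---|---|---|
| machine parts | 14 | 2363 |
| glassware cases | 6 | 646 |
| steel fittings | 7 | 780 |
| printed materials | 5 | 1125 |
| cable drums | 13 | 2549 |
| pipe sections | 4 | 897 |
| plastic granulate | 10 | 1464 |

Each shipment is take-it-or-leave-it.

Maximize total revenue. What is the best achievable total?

3674

The ratio heuristic lands on printed materials + pipe sections + plastic granulate (3486) but leaves 1 m³ idle.
The 14 m³ tied up in pipe sections and plastic granulate is better spent on cable drums — total rises to 3674 (18 m³).
The closest alternative, machine parts + printed materials, reaches only 3488.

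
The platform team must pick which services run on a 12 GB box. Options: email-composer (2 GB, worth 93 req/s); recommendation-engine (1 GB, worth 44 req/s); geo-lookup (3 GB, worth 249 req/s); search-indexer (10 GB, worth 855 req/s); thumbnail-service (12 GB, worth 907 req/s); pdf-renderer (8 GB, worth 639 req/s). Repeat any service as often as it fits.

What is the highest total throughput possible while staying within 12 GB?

996

Ranking by ratio (throughput/GB): search-indexer 85.50, geo-lookup 83.00, pdf-renderer 79.88.
A density-first pass picks email-composer + search-indexer — 948 at 12 GB.
The 12 GB tied up in email-composer and search-indexer is better spent on 4×geo-lookup — total rises to 996 (12 GB).
Nothing else within 12 GB beats 996.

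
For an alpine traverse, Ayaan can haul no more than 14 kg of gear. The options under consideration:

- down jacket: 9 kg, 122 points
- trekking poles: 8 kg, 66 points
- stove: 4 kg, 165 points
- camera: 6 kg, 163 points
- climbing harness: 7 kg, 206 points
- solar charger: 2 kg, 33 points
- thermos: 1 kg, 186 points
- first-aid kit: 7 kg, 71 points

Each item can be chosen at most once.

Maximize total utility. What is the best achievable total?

590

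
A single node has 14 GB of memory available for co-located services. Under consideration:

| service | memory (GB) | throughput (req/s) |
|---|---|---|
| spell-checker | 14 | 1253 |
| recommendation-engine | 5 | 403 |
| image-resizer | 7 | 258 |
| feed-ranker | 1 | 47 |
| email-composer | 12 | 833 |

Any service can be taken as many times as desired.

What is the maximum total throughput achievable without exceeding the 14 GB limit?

The ratio ordering already packs tightly: spell-checker, 14 GB, 1253.
Every other selection either busts 14 GB or fails to beat 1253.

1253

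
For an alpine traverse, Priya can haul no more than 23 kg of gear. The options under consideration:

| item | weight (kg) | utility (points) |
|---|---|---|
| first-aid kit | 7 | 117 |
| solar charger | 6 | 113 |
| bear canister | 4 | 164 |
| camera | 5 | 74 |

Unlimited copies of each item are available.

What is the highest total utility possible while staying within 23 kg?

820

Best packing: 5×bear canister — 20 kg, 820 total.
Every other selection either busts 23 kg or fails to beat 820.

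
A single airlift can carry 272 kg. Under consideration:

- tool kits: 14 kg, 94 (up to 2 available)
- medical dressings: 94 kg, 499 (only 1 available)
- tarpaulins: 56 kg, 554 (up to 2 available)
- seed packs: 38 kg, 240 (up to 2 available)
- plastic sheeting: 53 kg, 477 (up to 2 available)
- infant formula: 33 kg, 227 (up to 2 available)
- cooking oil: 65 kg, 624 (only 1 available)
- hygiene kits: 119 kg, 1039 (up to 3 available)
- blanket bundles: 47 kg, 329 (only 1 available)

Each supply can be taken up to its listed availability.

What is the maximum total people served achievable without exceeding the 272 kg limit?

2449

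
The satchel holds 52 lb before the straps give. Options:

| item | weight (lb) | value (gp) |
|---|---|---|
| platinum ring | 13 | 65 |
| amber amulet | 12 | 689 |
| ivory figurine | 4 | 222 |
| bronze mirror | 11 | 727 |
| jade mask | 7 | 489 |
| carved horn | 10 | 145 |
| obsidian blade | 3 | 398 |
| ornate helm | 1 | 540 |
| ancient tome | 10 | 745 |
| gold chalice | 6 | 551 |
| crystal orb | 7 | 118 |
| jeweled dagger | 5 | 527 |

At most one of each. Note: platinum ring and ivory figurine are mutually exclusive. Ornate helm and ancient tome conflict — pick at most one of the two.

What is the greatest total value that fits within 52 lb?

4143

Density check — ornate helm 540.00, obsidian blade 132.67, jeweled dagger 105.40, gold chalice 91.83 are the best per lb.
Taking amber amulet + ivory figurine + bronze mirror + jade mask + obsidian blade + ornate helm + gold chalice + jeweled dagger: 49 lb used, 4143 in value.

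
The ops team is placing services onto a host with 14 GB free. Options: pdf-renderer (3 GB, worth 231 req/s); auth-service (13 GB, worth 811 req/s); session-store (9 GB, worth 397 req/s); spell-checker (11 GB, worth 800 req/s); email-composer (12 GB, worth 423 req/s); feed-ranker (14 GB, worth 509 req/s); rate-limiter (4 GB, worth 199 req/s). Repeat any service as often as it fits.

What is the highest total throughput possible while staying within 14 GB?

Filling by ratio: 4×pdf-renderer for 924, with 2 GB left unused.
Dropping 3×pdf-renderer frees 9 GB; slotting in spell-checker (11 GB) lifts the total to 1031 at 14 GB.
Every other selection either busts 14 GB or fails to beat 1031.

1031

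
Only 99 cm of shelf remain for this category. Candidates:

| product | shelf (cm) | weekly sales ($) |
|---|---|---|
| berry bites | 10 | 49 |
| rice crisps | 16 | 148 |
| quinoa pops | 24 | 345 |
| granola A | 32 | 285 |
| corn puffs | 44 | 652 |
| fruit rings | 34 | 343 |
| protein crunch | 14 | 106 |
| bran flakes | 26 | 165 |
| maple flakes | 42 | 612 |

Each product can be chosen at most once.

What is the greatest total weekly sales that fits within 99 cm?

The ratio ordering already packs tightly: berry bites + corn puffs + maple flakes, 96 cm, 1313.
That's the maximum — no swap from here does better than 1313.

1313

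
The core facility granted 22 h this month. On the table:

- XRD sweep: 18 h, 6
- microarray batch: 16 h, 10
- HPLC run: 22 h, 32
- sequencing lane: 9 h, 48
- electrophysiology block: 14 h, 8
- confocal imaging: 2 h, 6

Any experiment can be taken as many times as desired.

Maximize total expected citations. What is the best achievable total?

108

The ratio ordering already packs tightly: 2×sequencing lane + 2×confocal imaging, 22 h, 108.
No other feasible combination exceeds 108.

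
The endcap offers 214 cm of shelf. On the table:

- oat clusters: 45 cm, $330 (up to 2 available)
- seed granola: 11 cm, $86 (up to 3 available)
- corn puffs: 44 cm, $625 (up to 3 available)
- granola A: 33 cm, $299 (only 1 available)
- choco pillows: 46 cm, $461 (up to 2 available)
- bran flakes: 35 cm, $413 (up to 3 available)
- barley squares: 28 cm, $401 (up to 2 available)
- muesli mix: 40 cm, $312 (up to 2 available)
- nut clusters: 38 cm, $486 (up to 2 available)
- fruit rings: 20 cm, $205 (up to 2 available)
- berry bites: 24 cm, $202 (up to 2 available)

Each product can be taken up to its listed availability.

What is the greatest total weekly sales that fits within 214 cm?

2882

The ratio ordering already packs tightly: 3×corn puffs + 2×barley squares + fruit rings, 208 cm, 2882.
Nothing else within 214 cm beats 2882.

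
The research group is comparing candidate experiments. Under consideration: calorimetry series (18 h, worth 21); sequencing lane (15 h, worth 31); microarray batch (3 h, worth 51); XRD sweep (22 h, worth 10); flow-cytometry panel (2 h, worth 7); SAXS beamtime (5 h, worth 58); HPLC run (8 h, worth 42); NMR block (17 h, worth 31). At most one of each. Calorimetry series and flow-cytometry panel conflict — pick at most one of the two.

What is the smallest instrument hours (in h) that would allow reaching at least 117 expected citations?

16

Look for the lowest-instrument combination reaching 117.
microarray batch + SAXS beamtime + HPLC run reaches 151 using 16 h.
No combination under 16 h hits 117.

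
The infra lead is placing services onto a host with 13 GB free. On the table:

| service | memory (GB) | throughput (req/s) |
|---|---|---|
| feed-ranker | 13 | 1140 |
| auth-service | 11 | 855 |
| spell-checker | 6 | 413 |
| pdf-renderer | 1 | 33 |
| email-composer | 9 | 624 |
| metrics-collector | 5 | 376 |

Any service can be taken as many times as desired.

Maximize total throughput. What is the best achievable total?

Feed-ranker uses 13 of the 13 GB and totals 1140.
Every other selection either busts 13 GB or fails to beat 1140.

1140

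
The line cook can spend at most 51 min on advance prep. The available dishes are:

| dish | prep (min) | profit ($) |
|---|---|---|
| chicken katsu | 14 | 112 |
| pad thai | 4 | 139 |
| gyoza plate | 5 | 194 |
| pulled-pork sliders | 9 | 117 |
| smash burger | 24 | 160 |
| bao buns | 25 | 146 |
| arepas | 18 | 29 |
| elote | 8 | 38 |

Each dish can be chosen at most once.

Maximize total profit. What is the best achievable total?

Greedy by ratio would take chicken katsu + pad thai + gyoza plate + pulled-pork sliders + elote: 40 min used, total 600.
Replace chicken katsu with smash burger: the trade gains 48 net, giving 648 at 50 min.

648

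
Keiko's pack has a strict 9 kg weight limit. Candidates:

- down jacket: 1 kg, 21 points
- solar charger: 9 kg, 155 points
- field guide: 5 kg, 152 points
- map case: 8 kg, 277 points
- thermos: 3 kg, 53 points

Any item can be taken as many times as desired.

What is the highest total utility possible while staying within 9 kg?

The ratio ordering already packs tightly: down jacket + map case, 9 kg, 298.
Nothing else within 9 kg beats 298.

298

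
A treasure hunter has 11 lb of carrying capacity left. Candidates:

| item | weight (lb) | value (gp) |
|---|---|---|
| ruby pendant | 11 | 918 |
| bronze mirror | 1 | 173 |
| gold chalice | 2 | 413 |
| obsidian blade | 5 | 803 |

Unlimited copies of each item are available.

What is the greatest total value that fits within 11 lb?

Taking bronze mirror + 5×gold chalice: 11 lb used, 2238 in value.
No other feasible combination exceeds 2238.

2238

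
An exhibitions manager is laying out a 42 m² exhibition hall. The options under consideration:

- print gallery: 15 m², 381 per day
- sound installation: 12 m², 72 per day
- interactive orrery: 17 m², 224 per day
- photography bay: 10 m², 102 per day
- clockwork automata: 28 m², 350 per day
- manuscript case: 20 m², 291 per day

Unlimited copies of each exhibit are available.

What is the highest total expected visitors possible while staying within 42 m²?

Ranking by ratio (expected visitors/m²): print gallery 25.40, manuscript case 14.55, interactive orrery 13.18.
The ratio ordering already packs tightly: 2×print gallery + photography bay, 40 m², 864.
The spare 2 m² is too small for any remaining exhibit, and no exchange beats 864.

864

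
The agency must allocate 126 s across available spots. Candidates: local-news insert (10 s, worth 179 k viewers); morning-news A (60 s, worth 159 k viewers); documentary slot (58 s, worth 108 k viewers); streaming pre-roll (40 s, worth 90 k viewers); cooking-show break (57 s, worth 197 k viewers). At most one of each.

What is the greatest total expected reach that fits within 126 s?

484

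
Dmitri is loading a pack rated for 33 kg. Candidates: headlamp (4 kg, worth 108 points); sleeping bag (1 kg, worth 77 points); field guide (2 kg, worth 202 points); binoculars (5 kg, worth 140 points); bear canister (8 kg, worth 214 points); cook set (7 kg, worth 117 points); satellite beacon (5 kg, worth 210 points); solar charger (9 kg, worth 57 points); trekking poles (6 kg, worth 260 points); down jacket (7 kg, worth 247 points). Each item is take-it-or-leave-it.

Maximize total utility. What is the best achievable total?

Taking the top-ratio items first gives headlamp + sleeping bag + field guide + binoculars + satellite beacon + trekking poles + down jacket for 1244 (30 kg).
Dropping binoculars frees 5 kg; slotting in bear canister (8 kg) lifts the total to 1318 at 33 kg.
No other feasible combination exceeds 1318.

1318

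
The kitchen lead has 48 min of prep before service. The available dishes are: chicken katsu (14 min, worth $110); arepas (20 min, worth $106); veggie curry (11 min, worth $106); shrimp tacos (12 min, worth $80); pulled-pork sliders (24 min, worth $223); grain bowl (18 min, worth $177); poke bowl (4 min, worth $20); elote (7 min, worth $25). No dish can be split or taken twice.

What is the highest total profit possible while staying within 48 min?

420

Ranking by ratio (profit/min): grain bowl 9.83, veggie curry 9.64, pulled-pork sliders 9.29.
The ratio heuristic lands on chicken katsu + veggie curry + grain bowl + poke bowl (413) but leaves 1 min idle.
Replace chicken katsu and veggie curry with pulled-pork sliders: the trade gains 7 net, giving 420 at 46 min.
Every other selection either busts 48 min or fails to beat 420.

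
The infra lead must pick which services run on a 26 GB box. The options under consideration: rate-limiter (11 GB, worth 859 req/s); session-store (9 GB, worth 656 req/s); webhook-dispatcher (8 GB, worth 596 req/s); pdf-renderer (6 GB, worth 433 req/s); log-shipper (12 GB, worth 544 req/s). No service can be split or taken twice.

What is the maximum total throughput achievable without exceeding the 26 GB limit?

Density check — rate-limiter 78.09, webhook-dispatcher 74.50, session-store 72.89, pdf-renderer 72.17 are the best per GB.
Taking the top-ratio services first gives rate-limiter + webhook-dispatcher + pdf-renderer for 1888 (25 GB).
The 8 GB tied up in webhook-dispatcher is better spent on session-store — total rises to 1948 (26 GB).
No other feasible combination exceeds 1948.

1948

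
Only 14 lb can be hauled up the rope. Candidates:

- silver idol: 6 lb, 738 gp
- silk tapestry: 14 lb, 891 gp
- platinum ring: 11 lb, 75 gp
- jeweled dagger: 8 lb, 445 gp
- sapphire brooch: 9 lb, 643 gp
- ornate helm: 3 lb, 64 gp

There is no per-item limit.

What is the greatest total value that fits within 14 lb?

The ratio ordering already packs tightly: 2×silver idol, 12 lb, 1476.
Nothing else within 14 lb beats 1476.

1476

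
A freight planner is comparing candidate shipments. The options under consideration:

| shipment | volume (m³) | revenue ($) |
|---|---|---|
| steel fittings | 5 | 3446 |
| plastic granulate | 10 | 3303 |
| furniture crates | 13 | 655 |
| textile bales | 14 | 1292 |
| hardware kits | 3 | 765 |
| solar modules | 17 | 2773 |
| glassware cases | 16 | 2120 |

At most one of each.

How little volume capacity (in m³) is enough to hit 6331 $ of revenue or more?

15

Need the lightest bundle worth ≥ 6331.
steel fittings + plastic granulate reaches 6749 using 15 m³.
No combination under 15 m³ hits 6331.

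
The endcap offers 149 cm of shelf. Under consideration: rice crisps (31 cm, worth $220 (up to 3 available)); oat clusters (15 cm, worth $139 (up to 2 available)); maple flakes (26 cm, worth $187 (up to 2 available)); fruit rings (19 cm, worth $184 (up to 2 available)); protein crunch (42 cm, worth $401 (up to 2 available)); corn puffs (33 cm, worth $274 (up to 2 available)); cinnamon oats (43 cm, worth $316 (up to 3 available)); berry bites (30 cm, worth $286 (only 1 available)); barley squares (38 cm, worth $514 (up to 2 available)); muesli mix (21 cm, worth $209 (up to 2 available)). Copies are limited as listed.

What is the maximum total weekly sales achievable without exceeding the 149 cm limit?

Filling by ratio: fruit rings + 2×barley squares + 2×muesli mix for 1630, with 12 cm left unused.
Replace fruit rings with berry bites: the trade gains 102 net, giving 1732 at 148 cm.

1732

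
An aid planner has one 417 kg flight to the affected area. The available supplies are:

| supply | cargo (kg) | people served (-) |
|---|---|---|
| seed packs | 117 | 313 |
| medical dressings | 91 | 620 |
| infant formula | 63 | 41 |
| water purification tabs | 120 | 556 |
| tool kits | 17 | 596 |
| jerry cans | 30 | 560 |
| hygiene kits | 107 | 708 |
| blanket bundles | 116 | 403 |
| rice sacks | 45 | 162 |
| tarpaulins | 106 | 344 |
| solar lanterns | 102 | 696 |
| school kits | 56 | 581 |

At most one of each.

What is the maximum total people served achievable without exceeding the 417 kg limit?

3761

Taking medical dressings + tool kits + jerry cans + hygiene kits + solar lanterns + school kits: 403 kg used, 3761 in people served.
The closest alternative, medical dressings + water purification tabs + tool kits + jerry cans + solar lanterns + school kits, reaches only 3609.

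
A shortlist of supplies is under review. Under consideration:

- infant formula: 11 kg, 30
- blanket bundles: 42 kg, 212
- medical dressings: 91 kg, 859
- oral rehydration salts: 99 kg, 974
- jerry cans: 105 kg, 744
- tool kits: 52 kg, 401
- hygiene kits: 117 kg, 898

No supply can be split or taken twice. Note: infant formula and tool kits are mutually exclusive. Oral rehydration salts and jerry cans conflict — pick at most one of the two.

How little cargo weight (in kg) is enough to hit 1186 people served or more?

Look for the lowest-cargo combination reaching 1186.
blanket bundles + oral rehydration salts reaches 1186 using 141 kg.
Below 141 kg the best achievable stays under 1186.

141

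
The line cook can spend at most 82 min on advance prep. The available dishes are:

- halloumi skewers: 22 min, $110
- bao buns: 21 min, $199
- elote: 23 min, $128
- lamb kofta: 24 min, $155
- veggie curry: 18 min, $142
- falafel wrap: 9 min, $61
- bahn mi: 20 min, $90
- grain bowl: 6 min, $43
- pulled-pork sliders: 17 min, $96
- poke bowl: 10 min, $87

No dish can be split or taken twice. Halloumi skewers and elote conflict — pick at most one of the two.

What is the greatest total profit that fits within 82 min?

644

Greedy by ratio would take bao buns + veggie curry + falafel wrap + grain bowl + pulled-pork sliders + poke bowl: 81 min used, total 628.
Replace grain bowl and pulled-pork sliders with lamb kofta: the trade gains 16 net, giving 644 at 82 min.
Runner-up bao buns + veggie curry + falafel wrap + grain bowl + pulled-pork sliders + poke bowl tops out at 628.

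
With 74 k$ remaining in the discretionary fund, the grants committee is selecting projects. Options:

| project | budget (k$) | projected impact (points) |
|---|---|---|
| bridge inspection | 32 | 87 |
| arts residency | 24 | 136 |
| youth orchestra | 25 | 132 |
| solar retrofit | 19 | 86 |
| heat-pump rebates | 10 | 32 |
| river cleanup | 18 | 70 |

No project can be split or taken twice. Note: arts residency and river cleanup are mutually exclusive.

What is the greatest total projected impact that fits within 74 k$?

354

Density check — arts residency 5.67, youth orchestra 5.28, solar retrofit 4.53 are the best per k$.
Taking arts residency + youth orchestra + solar retrofit: 68 k$ used, 354 in projected impact.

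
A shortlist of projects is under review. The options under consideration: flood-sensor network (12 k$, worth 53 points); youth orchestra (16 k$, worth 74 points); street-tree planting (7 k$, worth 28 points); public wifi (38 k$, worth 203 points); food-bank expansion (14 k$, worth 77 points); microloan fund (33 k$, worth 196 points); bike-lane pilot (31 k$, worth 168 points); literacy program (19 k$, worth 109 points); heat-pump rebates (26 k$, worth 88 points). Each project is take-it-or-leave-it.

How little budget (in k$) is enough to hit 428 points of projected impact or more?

78

Look for the lowest-budget combination reaching 428.
Taking food-bank expansion + microloan fund + bike-lane pilot gives 441 (≥ 428) for 78 k$.
No combination under 78 k$ hits 428.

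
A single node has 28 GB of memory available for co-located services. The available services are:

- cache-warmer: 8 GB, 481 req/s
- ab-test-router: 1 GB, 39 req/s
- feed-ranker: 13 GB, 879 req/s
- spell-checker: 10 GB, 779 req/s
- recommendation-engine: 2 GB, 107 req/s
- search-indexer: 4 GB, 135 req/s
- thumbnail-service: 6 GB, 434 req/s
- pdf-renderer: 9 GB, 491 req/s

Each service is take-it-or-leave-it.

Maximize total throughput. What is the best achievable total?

Filling by ratio: cache-warmer + ab-test-router + spell-checker + recommendation-engine + thumbnail-service for 1840, with 1 GB left unused.
Dropping cache-warmer frees 8 GB; slotting in pdf-renderer (9 GB) lifts the total to 1850 at 28 GB.

1850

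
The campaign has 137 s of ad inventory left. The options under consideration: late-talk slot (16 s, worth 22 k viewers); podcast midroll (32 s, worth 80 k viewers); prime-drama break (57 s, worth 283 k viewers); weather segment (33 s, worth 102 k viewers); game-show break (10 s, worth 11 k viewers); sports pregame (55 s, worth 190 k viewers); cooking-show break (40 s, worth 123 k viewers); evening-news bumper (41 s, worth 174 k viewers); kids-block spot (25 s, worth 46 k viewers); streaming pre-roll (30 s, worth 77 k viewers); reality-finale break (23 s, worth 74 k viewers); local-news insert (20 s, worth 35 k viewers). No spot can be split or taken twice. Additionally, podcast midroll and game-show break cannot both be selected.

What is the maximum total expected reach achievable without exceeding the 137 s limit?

559

Greedy by ratio would take late-talk slot + prime-drama break + evening-news bumper + reality-finale break: 137 s used, total 553.
Dropping late-talk slot and reality-finale break frees 39 s; slotting in weather segment (33 s) lifts the total to 559 at 131 s.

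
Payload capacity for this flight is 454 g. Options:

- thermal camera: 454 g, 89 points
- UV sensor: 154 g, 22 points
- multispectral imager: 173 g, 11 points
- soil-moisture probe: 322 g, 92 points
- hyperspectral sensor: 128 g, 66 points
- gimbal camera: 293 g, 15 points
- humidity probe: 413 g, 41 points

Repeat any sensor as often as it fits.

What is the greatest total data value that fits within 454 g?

198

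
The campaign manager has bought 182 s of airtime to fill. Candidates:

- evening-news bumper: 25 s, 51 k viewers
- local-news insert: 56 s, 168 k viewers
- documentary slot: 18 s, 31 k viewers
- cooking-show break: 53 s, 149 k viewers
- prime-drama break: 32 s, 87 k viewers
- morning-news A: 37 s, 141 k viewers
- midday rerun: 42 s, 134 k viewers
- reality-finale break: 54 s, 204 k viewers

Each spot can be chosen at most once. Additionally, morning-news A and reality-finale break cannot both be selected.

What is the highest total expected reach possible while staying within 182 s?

574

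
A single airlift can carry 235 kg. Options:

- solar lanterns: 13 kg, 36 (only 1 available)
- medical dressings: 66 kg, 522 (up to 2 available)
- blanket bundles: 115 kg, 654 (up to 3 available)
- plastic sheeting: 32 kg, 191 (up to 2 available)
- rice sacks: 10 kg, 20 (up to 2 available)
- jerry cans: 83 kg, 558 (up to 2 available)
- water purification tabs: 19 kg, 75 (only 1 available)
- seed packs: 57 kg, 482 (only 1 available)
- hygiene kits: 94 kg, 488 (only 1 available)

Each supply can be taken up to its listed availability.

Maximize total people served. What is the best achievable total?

1753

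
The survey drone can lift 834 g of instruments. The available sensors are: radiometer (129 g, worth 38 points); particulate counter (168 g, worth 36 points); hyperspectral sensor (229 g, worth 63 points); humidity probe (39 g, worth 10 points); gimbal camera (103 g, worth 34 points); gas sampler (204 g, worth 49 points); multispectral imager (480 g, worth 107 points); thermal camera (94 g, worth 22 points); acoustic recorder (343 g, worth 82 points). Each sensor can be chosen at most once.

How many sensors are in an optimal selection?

The maximum data value within 834 g is 220.
One optimal bundle: radiometer + particulate counter + hyperspectral sensor + gimbal camera + gas sampler (833 g).
Any selection reaching 220 contains exactly 5 sensors.

5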